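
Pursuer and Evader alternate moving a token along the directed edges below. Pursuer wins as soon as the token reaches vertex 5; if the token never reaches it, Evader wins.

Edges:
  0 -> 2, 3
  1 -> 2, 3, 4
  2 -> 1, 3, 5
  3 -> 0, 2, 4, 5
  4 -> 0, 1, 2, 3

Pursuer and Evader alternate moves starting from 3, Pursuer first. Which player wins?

Track states (vertex, player-to-move).
A0 = {(5,Pursuer), (5,Evader)}
A1: add {(2,Pursuer), (3,Pursuer)}.
(3,Pursuer) ∈ A1 ⇒ Pursuer forces the target.

Pursuer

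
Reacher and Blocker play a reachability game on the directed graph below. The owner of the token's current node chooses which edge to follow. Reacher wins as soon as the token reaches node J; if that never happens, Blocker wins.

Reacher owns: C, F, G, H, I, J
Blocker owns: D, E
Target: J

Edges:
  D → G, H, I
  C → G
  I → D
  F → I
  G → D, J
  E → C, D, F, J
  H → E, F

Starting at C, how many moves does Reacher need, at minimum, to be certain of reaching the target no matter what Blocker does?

A0 = {J}
A1: add {G} — G (Reacher) has G→J.
A2: add {C} — C (Reacher) has C→G.
A3 = A2; e.g. D (Blocker) can still go to H. Fixed point.
C enters the attractor at level 2, so Reacher can force the target in 2 moves from there.

2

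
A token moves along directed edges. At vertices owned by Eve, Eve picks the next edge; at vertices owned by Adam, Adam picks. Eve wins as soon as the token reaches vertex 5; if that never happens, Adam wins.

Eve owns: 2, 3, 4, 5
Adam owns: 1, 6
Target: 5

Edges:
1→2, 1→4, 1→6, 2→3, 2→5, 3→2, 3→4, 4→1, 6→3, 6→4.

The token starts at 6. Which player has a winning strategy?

Adam

A0 = {5}
A1: add {2} — 2 (Eve) has 2→5.
A2: add {3} — 3 (Eve) has 3→2.
A3 = A2; e.g. 1 (Adam) can still go to 4. Fixed point.
6 never enters the attractor, so Adam can avoid the target forever.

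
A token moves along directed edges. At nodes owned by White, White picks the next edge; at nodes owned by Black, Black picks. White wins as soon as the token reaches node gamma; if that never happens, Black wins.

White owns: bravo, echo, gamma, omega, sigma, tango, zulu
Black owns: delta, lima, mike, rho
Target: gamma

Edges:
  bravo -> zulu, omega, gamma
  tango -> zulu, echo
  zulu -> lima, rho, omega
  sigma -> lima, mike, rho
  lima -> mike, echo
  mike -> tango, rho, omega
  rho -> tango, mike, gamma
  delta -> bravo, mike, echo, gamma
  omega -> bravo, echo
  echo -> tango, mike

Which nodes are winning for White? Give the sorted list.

bravo, echo, gamma, omega, tango, zulu

A0 = {gamma}
A1: add {bravo} — bravo (White) has bravo→gamma.
A2: add {omega} — omega (White) has omega→bravo.
A3: add {zulu} — zulu (White) has zulu→omega.
A4: add {tango} — tango (White) has tango→zulu.
A5: add {echo} — echo (White) has echo→tango.
A6 = A5; e.g. sigma (White) has no edge into A5. Fixed point.
White's winning region = {bravo, echo, gamma, omega, tango, zulu}.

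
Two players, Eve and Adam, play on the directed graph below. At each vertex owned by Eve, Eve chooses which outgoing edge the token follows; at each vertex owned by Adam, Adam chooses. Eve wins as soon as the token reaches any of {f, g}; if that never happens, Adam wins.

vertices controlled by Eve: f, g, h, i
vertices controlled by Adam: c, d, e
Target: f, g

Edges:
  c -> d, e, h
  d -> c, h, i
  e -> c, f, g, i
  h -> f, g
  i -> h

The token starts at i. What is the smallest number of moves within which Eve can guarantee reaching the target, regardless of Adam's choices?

2

A0 = {f, g}
A1: add {h} — h (Eve) has h→f.
A2: add {i} — i (Eve) has i→h.
A3 = A2; e.g. c (Adam) can still go to d. Fixed point.
i enters the attractor at level 2, so Eve can force the target in 2 moves from there.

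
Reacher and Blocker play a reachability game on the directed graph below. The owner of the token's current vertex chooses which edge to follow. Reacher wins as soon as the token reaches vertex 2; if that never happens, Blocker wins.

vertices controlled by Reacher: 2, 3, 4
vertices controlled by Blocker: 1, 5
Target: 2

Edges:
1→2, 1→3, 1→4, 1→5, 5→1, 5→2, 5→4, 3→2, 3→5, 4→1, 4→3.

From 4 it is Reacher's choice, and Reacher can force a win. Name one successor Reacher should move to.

A0 = {2}
A1: add {3} — 3 (Reacher) has 3→2.
A2: add {4} — 4 (Reacher) has 4→3.
A3 = A2; e.g. 1 (Blocker) can still go to 5. Fixed point.
From 4, successor 3 is in the attractor (rank 1); the other successor 1 is not.

3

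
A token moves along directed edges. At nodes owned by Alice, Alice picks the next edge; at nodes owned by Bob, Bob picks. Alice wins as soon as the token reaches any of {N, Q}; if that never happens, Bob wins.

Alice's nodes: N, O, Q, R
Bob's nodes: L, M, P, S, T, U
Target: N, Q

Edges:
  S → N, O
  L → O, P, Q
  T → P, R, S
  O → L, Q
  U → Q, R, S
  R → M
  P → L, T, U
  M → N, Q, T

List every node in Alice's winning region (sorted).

A0 = {N, Q}
A1: add {O} — O (Alice) has O→Q.
A2: add {S} — S (Bob): all of {N, O} already in.
A3 = A2; e.g. L (Bob) can still go to P. Fixed point.
Alice's winning region = {N, O, Q, S}.

N, O, Q, S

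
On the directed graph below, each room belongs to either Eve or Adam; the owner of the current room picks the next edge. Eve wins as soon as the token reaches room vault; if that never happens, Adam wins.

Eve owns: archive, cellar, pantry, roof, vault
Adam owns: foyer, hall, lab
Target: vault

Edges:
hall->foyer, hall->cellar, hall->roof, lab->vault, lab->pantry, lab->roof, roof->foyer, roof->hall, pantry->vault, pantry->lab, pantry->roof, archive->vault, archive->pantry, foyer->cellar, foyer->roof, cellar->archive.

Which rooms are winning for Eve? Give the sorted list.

A0 = {vault}
A1: add {archive, pantry} — archive (Eve) has archive→vault; pantry (Eve) has pantry→vault.
A2: add {cellar} — cellar (Eve) has cellar→archive.
A3 = A2; e.g. foyer (Adam) can still go to roof. Fixed point.
Eve's winning region = {archive, cellar, pantry, vault}.

archive, cellar, pantry, vault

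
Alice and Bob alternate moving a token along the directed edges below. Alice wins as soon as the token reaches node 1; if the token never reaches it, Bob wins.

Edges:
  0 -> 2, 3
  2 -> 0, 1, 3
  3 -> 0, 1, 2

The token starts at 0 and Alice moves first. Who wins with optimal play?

Track states (vertex, player-to-move).
A0 = {(1,Alice), (1,Bob)}
A1: add {(2,Alice), (3,Alice)}.
A2: add {(0,Bob)}.
A3 = A2; e.g. (0,Alice) stays out. (0,Alice) never enters ⇒ Bob avoids the target.

Bob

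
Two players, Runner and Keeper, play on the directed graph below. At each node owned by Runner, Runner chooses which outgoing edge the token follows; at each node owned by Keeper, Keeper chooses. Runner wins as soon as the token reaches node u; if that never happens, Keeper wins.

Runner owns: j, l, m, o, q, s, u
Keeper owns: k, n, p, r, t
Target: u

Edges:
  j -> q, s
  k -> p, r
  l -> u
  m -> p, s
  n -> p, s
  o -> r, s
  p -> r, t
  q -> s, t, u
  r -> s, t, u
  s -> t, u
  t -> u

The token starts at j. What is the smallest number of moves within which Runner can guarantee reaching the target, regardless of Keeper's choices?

A0 = {u}
A1: add {l, q, s, t} — l (Runner) has l→u; q (Runner) has q→u; s (Runner) has s→u; t (Keeper): all of {u} already in.
A2: add {j, m, o, r} — j (Runner) has j→q; m (Runner) has m→s; o (Runner) has o→s; r (Keeper): all of {s, t, u} already in.
j enters the attractor at level 2, so Runner can force the target in 2 moves from there.

2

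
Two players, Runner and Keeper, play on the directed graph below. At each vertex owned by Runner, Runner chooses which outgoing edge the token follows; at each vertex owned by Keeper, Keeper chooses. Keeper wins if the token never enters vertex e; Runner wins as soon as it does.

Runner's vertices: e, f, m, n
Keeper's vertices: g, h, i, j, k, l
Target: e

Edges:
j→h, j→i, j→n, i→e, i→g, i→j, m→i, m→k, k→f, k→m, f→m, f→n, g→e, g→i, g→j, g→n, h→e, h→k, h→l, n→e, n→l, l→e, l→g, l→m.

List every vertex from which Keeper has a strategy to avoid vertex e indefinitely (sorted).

A0 = {e}
A1: add {n} — n (Runner) has n→e.
A2: add {f} — f (Runner) has f→n.
A3 = A2; e.g. g (Keeper) can still go to i. Fixed point.
Runner's attractor = {e, f, n}; Keeper avoids the target exactly from the complement.

g, h, i, j, k, l, m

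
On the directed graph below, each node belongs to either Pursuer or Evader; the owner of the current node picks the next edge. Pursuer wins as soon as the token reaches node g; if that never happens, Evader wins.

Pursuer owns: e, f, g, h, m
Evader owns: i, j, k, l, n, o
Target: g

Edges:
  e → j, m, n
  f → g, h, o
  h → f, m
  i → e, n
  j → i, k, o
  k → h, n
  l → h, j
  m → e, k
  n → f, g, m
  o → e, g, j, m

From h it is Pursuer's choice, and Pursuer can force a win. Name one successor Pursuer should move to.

A0 = {g}
A1: add {f} — f (Pursuer) has f→g.
A2: add {h} — h (Pursuer) has h→f.
A3 = A2; e.g. e (Pursuer) has no edge into A2. Fixed point.
From h, successor f is in the attractor (rank 1); the other successor m is not.

f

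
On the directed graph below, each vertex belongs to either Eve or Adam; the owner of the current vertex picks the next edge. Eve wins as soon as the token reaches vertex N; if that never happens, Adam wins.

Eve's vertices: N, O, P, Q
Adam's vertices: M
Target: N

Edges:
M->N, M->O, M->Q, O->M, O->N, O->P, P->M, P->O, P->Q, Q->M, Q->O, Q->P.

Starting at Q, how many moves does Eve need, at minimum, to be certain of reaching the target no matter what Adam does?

2

A0 = {N}
A1: add {O} — O (Eve) has O→N.
A2: add {P, Q} — P (Eve) has P→O; Q (Eve) has Q→O.
Q enters the attractor at level 2, so Eve can force the target in 2 moves from there.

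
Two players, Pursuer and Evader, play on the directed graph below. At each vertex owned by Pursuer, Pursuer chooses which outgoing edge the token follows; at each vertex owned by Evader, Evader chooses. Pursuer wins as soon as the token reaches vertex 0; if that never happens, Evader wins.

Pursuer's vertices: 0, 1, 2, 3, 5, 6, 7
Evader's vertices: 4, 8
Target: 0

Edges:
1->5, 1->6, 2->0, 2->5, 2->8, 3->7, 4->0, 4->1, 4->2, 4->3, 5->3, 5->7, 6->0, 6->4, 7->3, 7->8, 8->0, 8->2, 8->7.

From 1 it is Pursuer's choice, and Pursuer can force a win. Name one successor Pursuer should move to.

A0 = {0}
A1: add {2, 6} — 2 (Pursuer) has 2→0; 6 (Pursuer) has 6→0.
A2: add {1} — 1 (Pursuer) has 1→6.
A3 = A2; e.g. 3 (Pursuer) has no edge into A2. Fixed point.
From 1, successor 6 is in the attractor (rank 1); the other successor 5 is not.

6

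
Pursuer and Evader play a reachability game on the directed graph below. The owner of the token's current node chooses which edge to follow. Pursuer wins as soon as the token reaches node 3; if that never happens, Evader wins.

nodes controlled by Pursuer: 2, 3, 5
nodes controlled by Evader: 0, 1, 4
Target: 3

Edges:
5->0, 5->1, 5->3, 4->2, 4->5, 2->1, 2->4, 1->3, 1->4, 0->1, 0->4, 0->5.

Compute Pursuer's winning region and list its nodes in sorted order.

3, 5

A0 = {3}
A1: add {5} — 5 (Pursuer) has 5→3.
A2 = A1; e.g. 0 (Evader) can still go to 1. Fixed point.
Pursuer's winning region = {3, 5}.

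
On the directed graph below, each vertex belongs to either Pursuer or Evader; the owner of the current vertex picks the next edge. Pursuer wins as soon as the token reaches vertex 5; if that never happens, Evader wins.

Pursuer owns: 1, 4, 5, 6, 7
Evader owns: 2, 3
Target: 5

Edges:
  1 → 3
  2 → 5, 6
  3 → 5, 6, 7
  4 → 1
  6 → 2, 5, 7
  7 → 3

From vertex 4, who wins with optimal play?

A0 = {5}
A1: add {6} — 6 (Pursuer) has 6→5.
A2: add {2} — 2 (Evader): all of {5, 6} already in.
A3 = A2; e.g. 1 (Pursuer) has no edge into A2. Fixed point.
4 never enters the attractor, so Evader can avoid the target forever.

Evader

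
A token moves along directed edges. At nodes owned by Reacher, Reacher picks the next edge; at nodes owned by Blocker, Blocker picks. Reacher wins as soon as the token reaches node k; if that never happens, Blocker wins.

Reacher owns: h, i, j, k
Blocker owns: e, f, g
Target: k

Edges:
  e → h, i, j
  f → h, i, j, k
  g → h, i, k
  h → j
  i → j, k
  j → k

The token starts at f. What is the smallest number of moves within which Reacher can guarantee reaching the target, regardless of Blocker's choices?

3

A0 = {k}
A1: add {i, j} — i (Reacher) has i→k; j (Reacher) has j→k.
A2: add {h} — h (Reacher) has h→j.
A3: add {e, f, g} — e (Blocker): all of {h, i, j} already in; f (Blocker): all of {h, i, j, k} already in; g (Blocker): all of {h, i, k} already in.
A3 = all vertices. Fixed point.
f enters the attractor at level 3, so Reacher can force the target in 3 moves from there.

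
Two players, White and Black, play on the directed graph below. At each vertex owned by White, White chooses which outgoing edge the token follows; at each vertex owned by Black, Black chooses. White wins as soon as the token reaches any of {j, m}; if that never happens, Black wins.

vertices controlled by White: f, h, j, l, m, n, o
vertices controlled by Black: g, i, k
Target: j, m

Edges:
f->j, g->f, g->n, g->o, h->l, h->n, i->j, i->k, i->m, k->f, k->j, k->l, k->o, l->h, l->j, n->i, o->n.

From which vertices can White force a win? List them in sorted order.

f, h, j, l, m

A0 = {j, m}
A1: add {f, l} — f (White) has f→j; l (White) has l→j.
A2: add {h} — h (White) has h→l.
A3 = A2; e.g. g (Black) can still go to n. Fixed point.
White's winning region = {f, h, j, l, m}.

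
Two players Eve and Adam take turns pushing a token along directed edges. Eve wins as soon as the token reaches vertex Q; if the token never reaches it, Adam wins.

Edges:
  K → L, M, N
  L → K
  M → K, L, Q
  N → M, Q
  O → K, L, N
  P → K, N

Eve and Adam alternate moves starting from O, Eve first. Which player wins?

Track states (vertex, player-to-move).
A0 = {(Q,Eve), (Q,Adam)}
A1: add {(M,Eve), (N,Eve)}.
A2: add {(N,Adam)}.
A3: add {(K,Eve), (O,Eve), (P,Eve)}.
(O,Eve) ∈ A3 ⇒ Eve forces the target.

Eve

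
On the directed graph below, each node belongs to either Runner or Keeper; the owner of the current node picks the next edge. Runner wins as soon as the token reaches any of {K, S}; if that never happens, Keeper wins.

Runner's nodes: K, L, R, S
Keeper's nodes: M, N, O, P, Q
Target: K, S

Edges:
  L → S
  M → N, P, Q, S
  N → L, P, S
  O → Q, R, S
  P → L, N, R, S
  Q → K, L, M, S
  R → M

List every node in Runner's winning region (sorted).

A0 = {K, S}
A1: add {L} — L (Runner) has L→S.
A2 = A1; e.g. M (Keeper) can still go to N. Fixed point.
Runner's winning region = {K, L, S}.

K, L, S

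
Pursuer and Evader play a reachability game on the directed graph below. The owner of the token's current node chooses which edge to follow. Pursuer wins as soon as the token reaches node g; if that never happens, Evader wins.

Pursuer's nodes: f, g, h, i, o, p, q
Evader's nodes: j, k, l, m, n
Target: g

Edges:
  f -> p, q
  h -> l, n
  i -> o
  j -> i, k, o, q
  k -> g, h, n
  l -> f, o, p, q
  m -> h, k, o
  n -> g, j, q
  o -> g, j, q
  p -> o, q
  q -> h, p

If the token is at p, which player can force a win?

Pursuer

A0 = {g}
A1: add {o} — o (Pursuer) has o→g.
A2: add {i, p} — i (Pursuer) has i→o; p (Pursuer) has p→o.
p ∈ A2, so Pursuer can force the target.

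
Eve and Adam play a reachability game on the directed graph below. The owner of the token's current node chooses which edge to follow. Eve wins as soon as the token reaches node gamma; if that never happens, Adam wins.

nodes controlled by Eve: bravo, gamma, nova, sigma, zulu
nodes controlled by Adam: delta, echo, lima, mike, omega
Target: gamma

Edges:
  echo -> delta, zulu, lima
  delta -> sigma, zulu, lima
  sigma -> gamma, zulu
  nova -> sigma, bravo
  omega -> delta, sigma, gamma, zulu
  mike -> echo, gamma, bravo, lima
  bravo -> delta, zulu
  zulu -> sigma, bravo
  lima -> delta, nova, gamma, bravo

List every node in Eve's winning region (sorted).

A0 = {gamma}
A1: add {sigma} — sigma (Eve) has sigma→gamma.
A2: add {nova, zulu} — nova (Eve) has nova→sigma; zulu (Eve) has zulu→sigma.
A3: add {bravo} — bravo (Eve) has bravo→zulu.
A4 = A3; e.g. echo (Adam) can still go to delta. Fixed point.
Eve's winning region = {bravo, gamma, nova, sigma, zulu}.

bravo, gamma, nova, sigma, zulu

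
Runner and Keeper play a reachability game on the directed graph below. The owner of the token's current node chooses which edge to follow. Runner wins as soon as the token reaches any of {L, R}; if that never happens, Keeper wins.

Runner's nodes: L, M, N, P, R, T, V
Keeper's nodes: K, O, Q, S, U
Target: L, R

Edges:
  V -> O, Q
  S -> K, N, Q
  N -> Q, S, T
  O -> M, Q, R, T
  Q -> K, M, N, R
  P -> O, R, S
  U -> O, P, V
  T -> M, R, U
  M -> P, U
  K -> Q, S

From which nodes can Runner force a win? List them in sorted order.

A0 = {L, R}
A1: add {P, T} — P (Runner) has P→R; T (Runner) has T→R.
A2: add {M, N} — M (Runner) has M→P; N (Runner) has N→T.
A3 = A2; e.g. K (Keeper) can still go to Q. Fixed point.
Runner's winning region = {L, M, N, P, R, T}.

L, M, N, P, R, T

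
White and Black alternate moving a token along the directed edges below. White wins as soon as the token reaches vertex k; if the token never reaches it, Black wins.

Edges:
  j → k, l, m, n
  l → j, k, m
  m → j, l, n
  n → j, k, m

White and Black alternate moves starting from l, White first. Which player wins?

White

Track states (vertex, player-to-move).
A0 = {(k,White), (k,Black)}
A1: add {(j,White), (l,White), (n,White)}.
(l,White) ∈ A1 ⇒ White forces the target.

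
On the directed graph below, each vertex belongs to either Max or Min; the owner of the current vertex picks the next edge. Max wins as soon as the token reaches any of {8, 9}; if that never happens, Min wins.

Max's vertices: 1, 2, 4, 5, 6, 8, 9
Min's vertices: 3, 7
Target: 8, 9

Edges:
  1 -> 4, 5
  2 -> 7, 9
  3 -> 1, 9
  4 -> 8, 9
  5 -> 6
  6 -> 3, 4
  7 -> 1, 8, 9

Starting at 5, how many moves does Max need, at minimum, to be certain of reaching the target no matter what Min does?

3

A0 = {8, 9}
A1: add {2, 4} — 2 (Max) has 2→9; 4 (Max) has 4→8.
A2: add {1, 6} — 1 (Max) has 1→4; 6 (Max) has 6→4.
A3: add {3, 5, 7} — 3 (Min): all of {1, 9} already in; 5 (Max) has 5→6; 7 (Min): all of {1, 8, 9} already in.
A3 = all vertices. Fixed point.
5 enters the attractor at level 3, so Max can force the target in 3 moves from there.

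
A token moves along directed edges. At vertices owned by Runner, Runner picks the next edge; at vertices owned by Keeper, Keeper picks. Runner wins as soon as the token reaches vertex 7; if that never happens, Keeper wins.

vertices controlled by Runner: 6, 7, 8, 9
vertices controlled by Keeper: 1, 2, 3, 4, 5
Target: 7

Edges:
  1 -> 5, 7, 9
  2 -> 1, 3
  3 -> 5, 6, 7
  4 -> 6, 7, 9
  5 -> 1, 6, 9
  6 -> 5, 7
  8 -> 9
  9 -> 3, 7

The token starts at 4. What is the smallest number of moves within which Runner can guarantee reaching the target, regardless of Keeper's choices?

A0 = {7}
A1: add {6, 9} — 6 (Runner) has 6→7; 9 (Runner) has 9→7.
A2: add {4, 8} — 4 (Keeper): all of {6, 7, 9} already in; 8 (Runner) has 8→9.
A3 = A2; e.g. 1 (Keeper) can still go to 5. Fixed point.
4 enters the attractor at level 2, so Runner can force the target in 2 moves from there.

2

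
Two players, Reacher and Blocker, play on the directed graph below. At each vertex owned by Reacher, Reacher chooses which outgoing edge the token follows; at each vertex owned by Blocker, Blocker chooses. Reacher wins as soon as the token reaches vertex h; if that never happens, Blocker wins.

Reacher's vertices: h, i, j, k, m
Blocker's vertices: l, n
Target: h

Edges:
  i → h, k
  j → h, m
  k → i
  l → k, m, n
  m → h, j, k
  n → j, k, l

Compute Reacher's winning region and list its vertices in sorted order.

h, i, j, k, m

A0 = {h}
A1: add {i, j, m} — i (Reacher) has i→h; j (Reacher) has j→h; m (Reacher) has m→h.
A2: add {k} — k (Reacher) has k→i.
A3 = A2; e.g. l (Blocker) can still go to n. Fixed point.
Reacher's winning region = {h, i, j, k, m}.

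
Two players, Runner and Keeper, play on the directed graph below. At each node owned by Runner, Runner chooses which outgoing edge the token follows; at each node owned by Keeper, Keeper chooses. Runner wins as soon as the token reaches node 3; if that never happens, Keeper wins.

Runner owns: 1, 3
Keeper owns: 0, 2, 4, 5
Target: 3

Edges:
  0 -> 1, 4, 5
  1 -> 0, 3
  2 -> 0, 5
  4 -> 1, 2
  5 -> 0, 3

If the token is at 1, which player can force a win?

A0 = {3}
A1: add {1} — 1 (Runner) has 1→3.
A2 = A1; e.g. 0 (Keeper) can still go to 4. Fixed point.
1 ∈ A1, so Runner can force the target.

Runner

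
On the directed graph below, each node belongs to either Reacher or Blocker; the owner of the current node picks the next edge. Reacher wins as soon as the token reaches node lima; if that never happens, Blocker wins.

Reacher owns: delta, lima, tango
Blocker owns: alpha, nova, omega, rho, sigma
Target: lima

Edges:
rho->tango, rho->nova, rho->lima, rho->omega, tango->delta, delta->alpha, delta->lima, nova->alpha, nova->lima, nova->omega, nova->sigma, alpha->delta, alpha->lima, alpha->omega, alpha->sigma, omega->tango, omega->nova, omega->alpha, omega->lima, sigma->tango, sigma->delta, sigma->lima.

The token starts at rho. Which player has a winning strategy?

Blocker

A0 = {lima}
A1: add {delta} — delta (Reacher) has delta→lima.
A2: add {tango} — tango (Reacher) has tango→delta.
A3: add {sigma} — sigma (Blocker): all of {tango, delta, lima} already in.
A4 = A3; e.g. rho (Blocker) can still go to nova. Fixed point.
rho never enters the attractor, so Blocker can avoid the target forever.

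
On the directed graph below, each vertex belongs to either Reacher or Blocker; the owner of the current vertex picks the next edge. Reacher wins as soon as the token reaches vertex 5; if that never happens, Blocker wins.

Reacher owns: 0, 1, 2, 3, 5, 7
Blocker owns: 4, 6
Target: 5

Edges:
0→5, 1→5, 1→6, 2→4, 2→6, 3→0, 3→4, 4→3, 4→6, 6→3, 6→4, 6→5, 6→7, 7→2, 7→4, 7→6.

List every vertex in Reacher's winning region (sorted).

0, 1, 3, 5

A0 = {5}
A1: add {0, 1} — 0 (Reacher) has 0→5; 1 (Reacher) has 1→5.
A2: add {3} — 3 (Reacher) has 3→0.
A3 = A2; e.g. 2 (Reacher) has no edge into A2. Fixed point.
Reacher's winning region = {0, 1, 3, 5}.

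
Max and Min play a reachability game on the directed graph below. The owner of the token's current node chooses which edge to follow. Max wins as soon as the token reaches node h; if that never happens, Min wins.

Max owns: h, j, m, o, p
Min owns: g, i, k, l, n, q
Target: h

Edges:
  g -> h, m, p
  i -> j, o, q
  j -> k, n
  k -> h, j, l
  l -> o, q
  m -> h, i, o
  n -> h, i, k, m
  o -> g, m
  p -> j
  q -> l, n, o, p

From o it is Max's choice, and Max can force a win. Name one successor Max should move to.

A0 = {h}
A1: add {m} — m (Max) has m→h.
A2: add {o} — o (Max) has o→m.
A3 = A2; e.g. g (Min) can still go to p. Fixed point.
From o, successor m is in the attractor (rank 1); the other successor g is not.

m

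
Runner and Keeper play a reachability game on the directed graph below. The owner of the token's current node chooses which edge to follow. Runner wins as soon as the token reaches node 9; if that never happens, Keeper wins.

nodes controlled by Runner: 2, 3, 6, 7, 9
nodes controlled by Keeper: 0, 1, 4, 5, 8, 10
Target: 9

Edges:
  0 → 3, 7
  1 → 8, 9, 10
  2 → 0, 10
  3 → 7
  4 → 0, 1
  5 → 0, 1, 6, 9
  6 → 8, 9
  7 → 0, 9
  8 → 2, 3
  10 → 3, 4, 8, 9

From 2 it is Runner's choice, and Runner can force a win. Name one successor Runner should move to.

0

A0 = {9}
A1: add {6, 7} — 6 (Runner) has 6→9; 7 (Runner) has 7→9.
A2: add {3} — 3 (Runner) has 3→7.
A3: add {0} — 0 (Keeper): all of {3, 7} already in.
A4: add {2} — 2 (Runner) has 2→0.
A5: add {8} — 8 (Keeper): all of {2, 3} already in.
A6 = A5; e.g. 1 (Keeper) can still go to 10. Fixed point.
From 2, successor 0 is in the attractor (rank 3); the other successor 10 is not.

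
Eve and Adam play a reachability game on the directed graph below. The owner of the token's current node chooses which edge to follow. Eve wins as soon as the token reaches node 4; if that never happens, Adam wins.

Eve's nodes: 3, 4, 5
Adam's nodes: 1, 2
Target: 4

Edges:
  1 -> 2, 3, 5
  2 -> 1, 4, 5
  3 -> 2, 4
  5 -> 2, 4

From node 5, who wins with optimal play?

Eve

A0 = {4}
A1: add {3, 5} — 3 (Eve) has 3→4; 5 (Eve) has 5→4.
A2 = A1; e.g. 1 (Adam) can still go to 2. Fixed point.
5 ∈ A1, so Eve can force the target.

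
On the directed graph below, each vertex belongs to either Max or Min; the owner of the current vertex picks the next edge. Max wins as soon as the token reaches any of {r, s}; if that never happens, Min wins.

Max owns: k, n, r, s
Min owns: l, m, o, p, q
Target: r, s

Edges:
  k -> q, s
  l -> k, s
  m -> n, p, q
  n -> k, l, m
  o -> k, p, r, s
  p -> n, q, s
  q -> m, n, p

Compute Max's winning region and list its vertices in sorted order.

A0 = {r, s}
A1: add {k} — k (Max) has k→s.
A2: add {l, n} — l (Min): all of {k, s} already in; n (Max) has n→k.
A3 = A2; e.g. m (Min) can still go to p. Fixed point.
Max's winning region = {k, l, n, r, s}.

k, l, n, r, s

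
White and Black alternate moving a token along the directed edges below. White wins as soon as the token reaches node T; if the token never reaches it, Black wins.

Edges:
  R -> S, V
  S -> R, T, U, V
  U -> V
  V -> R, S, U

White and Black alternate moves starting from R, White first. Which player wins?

Track states (vertex, player-to-move).
A0 = {(T,White), (T,Black)}
A1: add {(S,White)}.
A2 = A1; e.g. (R,White) stays out. (R,White) never enters ⇒ Black avoids the target.

Black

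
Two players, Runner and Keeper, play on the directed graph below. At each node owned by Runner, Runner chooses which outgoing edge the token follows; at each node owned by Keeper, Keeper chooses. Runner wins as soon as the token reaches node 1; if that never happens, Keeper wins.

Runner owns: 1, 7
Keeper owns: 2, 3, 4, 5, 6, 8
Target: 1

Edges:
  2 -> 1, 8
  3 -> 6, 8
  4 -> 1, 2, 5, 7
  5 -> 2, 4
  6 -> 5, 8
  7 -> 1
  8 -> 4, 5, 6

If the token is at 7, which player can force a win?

A0 = {1}
A1: add {7} — 7 (Runner) has 7→1.
A2 = A1; e.g. 2 (Keeper) can still go to 8. Fixed point.
7 ∈ A1, so Runner can force the target.

Runner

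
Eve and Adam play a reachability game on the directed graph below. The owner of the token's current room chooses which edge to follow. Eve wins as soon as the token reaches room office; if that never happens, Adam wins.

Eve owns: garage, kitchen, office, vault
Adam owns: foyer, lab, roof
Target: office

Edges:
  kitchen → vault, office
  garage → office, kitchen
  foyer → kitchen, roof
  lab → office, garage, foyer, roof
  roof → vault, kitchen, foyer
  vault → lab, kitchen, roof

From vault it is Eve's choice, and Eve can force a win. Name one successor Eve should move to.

A0 = {office}
A1: add {garage, kitchen} — garage (Eve) has garage→office; kitchen (Eve) has kitchen→office.
A2: add {vault} — vault (Eve) has vault→kitchen.
A3 = A2; e.g. lab (Adam) can still go to foyer. Fixed point.
From vault, successor kitchen is in the attractor (rank 1); the other successors lab, roof are not.

kitchen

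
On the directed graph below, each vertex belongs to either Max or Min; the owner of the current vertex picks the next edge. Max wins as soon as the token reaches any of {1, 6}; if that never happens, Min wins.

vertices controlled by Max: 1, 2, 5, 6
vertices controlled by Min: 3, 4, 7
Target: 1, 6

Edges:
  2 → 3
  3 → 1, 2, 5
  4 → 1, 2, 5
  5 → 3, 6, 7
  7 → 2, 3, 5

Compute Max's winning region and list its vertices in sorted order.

A0 = {1, 6}
A1: add {5} — 5 (Max) has 5→6.
A2 = A1; e.g. 2 (Max) has no edge into A1. Fixed point.
Max's winning region = {1, 5, 6}.

1, 5, 6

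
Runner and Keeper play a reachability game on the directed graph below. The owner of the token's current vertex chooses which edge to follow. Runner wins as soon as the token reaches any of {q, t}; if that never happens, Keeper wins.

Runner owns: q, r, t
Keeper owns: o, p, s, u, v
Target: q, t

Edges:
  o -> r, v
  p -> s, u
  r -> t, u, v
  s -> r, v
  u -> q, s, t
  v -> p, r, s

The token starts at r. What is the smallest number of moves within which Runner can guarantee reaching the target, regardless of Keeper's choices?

A0 = {q, t}
A1: add {r} — r (Runner) has r→t.
A2 = A1; e.g. o (Keeper) can still go to v. Fixed point.
r enters the attractor at level 1, so Runner can force the target in 1 move from there.

1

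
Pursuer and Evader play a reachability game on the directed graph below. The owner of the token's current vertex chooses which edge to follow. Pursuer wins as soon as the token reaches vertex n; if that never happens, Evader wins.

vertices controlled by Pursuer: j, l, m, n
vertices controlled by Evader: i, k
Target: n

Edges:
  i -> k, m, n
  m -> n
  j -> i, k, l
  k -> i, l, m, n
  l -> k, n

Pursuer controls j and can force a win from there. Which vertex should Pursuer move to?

A0 = {n}
A1: add {l, m} — l (Pursuer) has l→n; m (Pursuer) has m→n.
A2: add {j} — j (Pursuer) has j→l.
A3 = A2; e.g. i (Evader) can still go to k. Fixed point.
From j, successor l is in the attractor (rank 1); the other successors i, k are not.

l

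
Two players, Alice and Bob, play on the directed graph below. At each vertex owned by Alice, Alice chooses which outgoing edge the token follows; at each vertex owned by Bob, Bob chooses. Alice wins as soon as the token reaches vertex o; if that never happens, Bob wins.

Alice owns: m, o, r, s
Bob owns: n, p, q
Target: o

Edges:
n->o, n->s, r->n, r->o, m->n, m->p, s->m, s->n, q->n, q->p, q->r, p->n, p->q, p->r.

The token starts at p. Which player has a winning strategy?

Bob

A0 = {o}
A1: add {r} — r (Alice) has r→o.
A2 = A1; e.g. m (Alice) has no edge into A1. Fixed point.
p never enters the attractor, so Bob can avoid the target forever.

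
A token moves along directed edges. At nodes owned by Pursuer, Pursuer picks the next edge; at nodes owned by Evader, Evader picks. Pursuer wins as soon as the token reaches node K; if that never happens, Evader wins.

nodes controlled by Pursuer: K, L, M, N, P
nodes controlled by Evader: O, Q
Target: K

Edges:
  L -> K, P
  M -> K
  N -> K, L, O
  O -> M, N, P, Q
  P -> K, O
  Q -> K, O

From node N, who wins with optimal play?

A0 = {K}
A1: add {L, M, N, P} — L (Pursuer) has L→K; M (Pursuer) has M→K; N (Pursuer) has N→K; P (Pursuer) has P→K.
A2 = A1; e.g. O (Evader) can still go to Q. Fixed point.
N ∈ A1, so Pursuer can force the target.

Pursuer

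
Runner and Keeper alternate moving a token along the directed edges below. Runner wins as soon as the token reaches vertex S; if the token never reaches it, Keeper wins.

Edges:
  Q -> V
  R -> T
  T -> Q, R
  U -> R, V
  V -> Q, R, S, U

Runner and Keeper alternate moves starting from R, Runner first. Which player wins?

Track states (vertex, player-to-move).
A0 = {(S,Runner), (S,Keeper)}
A1: add {(V,Runner)}.
A2: add {(Q,Keeper)}.
A3: add {(T,Runner)}.
A4: add {(R,Keeper)}.
A5: add {(U,Runner)}.
A6 = A5; e.g. (Q,Runner) stays out. (R,Runner) never enters ⇒ Keeper avoids the target.

Keeper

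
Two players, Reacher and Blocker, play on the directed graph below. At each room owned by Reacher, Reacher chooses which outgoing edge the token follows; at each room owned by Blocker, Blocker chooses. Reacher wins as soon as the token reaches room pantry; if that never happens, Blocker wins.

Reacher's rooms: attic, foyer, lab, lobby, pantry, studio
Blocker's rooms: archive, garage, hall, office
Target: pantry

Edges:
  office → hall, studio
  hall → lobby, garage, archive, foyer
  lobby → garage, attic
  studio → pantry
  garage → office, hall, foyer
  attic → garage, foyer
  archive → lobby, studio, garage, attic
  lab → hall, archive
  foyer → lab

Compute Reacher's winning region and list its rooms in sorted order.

A0 = {pantry}
A1: add {studio} — studio (Reacher) has studio→pantry.
A2 = A1; e.g. office (Blocker) can still go to hall. Fixed point.
Reacher's winning region = {pantry, studio}.

pantry, studio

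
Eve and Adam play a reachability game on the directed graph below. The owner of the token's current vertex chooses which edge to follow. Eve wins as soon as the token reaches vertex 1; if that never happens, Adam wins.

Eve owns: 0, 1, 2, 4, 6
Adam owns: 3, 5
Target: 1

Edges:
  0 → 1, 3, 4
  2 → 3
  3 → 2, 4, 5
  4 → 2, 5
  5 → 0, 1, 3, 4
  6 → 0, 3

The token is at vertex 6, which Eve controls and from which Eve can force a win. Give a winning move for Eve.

A0 = {1}
A1: add {0} — 0 (Eve) has 0→1.
A2: add {6} — 6 (Eve) has 6→0.
A3 = A2; e.g. 2 (Eve) has no edge into A2. Fixed point.
From 6, successor 0 is in the attractor (rank 1); the other successor 3 is not.

0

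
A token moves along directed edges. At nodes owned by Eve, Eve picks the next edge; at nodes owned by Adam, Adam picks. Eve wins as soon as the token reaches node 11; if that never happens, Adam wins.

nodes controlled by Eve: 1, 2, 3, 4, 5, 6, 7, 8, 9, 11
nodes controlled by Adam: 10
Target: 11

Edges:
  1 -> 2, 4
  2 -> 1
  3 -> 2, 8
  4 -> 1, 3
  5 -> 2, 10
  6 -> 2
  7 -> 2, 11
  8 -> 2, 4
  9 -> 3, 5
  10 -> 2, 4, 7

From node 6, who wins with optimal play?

Adam

A0 = {11}
A1: add {7} — 7 (Eve) has 7→11.
A2 = A1; e.g. 1 (Eve) has no edge into A1. Fixed point.
6 never enters the attractor, so Adam can avoid the target forever.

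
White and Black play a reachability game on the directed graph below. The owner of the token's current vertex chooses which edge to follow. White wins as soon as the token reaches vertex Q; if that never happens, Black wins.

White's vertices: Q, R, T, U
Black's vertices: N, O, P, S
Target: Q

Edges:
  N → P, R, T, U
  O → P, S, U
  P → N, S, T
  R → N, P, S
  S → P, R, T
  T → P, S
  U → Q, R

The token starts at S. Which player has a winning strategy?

Black

A0 = {Q}
A1: add {U} — U (White) has U→Q.
A2 = A1; e.g. N (Black) can still go to P. Fixed point.
S never enters the attractor, so Black can avoid the target forever.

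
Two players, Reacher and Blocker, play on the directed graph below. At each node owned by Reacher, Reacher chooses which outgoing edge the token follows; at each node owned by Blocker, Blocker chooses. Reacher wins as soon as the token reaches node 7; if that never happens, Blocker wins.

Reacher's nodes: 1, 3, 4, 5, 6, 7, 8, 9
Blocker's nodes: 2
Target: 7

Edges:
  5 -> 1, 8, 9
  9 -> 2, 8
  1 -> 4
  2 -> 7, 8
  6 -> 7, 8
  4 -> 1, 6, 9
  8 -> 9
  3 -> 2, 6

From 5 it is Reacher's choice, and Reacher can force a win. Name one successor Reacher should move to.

1

A0 = {7}
A1: add {6} — 6 (Reacher) has 6→7.
A2: add {3, 4} — 3 (Reacher) has 3→6; 4 (Reacher) has 4→6.
A3: add {1} — 1 (Reacher) has 1→4.
A4: add {5} — 5 (Reacher) has 5→1.
A5 = A4; e.g. 2 (Blocker) can still go to 8. Fixed point.
From 5, successor 1 is in the attractor (rank 3); the other successors 8, 9 are not.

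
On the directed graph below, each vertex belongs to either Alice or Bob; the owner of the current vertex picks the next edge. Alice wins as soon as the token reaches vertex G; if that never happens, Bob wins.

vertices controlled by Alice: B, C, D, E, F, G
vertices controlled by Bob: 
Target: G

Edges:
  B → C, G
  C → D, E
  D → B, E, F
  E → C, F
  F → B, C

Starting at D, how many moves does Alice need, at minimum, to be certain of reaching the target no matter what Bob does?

2

A0 = {G}
A1: add {B} — B (Alice) has B→G.
A2: add {D, F} — D (Alice) has D→B; F (Alice) has F→B.
D enters the attractor at level 2, so Alice can force the target in 2 moves from there.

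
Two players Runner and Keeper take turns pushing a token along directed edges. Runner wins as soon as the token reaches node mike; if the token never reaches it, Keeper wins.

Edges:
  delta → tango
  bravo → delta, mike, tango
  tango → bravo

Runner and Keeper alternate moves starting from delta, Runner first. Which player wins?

Track states (vertex, player-to-move).
A0 = {(mike,Runner), (mike,Keeper)}
A1: add {(bravo,Runner)}.
A2: add {(tango,Keeper)}.
A3: add {(delta,Runner)}.
(delta,Runner) ∈ A3 ⇒ Runner forces the target.

Runner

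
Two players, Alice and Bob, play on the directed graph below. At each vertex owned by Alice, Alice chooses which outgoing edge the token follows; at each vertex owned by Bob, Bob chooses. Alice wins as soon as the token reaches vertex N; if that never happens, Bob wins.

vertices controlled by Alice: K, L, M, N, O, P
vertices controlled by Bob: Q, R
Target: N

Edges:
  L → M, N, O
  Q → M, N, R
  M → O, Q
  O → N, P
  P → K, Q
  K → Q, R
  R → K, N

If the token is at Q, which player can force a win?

Bob

A0 = {N}
A1: add {L, O} — L (Alice) has L→N; O (Alice) has O→N.
A2: add {M} — M (Alice) has M→O.
A3 = A2; e.g. K (Alice) has no edge into A2. Fixed point.
Q never enters the attractor, so Bob can avoid the target forever.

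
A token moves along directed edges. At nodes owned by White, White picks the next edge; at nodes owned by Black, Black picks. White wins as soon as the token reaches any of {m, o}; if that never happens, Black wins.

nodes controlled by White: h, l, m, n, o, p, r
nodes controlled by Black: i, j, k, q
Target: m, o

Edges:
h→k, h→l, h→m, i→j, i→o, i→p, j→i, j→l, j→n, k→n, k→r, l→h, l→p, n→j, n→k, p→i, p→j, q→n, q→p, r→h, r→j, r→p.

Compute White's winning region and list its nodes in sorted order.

A0 = {m, o}
A1: add {h} — h (White) has h→m.
A2: add {l, r} — l (White) has l→h; r (White) has r→h.
A3 = A2; e.g. i (Black) can still go to j. Fixed point.
White's winning region = {h, l, m, o, r}.

h, l, m, o, r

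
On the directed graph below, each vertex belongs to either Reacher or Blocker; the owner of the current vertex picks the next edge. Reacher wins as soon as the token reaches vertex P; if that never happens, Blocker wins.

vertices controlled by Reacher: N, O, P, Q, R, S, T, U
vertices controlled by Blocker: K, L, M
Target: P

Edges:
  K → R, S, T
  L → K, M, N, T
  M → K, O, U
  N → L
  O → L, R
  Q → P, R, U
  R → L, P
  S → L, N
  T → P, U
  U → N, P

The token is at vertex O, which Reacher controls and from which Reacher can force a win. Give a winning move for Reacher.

A0 = {P}
A1: add {Q, R, T, U} — Q (Reacher) has Q→P; R (Reacher) has R→P; T (Reacher) has T→P; U (Reacher) has U→P.
A2: add {O} — O (Reacher) has O→R.
A3 = A2; e.g. K (Blocker) can still go to S. Fixed point.
From O, successor R is in the attractor (rank 1); the other successor L is not.

R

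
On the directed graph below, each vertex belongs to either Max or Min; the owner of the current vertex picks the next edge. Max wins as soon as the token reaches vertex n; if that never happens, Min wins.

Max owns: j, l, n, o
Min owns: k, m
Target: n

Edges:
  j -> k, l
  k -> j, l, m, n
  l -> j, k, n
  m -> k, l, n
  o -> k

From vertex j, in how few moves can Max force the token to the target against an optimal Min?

2

A0 = {n}
A1: add {l} — l (Max) has l→n.
A2: add {j} — j (Max) has j→l.
A3 = A2; e.g. k (Min) can still go to m. Fixed point.
j enters the attractor at level 2, so Max can force the target in 2 moves from there.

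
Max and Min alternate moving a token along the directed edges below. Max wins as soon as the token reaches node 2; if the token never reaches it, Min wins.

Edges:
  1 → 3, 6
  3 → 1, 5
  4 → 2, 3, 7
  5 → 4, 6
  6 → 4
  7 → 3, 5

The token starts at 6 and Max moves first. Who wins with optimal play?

Track states (vertex, player-to-move).
A0 = {(2,Max), (2,Min)}
A1: add {(4,Max)}.
A2: add {(6,Min)}.
A3: add {(1,Max), (5,Max)}.
A4: add {(3,Min)}.
A5: add {(7,Max)}.
A6 = A5; e.g. (1,Min) stays out. (6,Max) never enters ⇒ Min avoids the target.

Min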